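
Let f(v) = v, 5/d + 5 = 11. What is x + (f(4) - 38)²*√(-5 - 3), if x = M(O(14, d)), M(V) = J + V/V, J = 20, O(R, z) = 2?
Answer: 21 + 2312*I*√2 ≈ 21.0 + 3269.7*I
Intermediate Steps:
d = ⅚ (d = 5/(-5 + 11) = 5/6 = 5*(⅙) = ⅚ ≈ 0.83333)
M(V) = 21 (M(V) = 20 + V/V = 20 + 1 = 21)
x = 21
x + (f(4) - 38)²*√(-5 - 3) = 21 + (4 - 38)²*√(-5 - 3) = 21 + (-34)²*√(-8) = 21 + 1156*(2*I*√2) = 21 + 2312*I*√2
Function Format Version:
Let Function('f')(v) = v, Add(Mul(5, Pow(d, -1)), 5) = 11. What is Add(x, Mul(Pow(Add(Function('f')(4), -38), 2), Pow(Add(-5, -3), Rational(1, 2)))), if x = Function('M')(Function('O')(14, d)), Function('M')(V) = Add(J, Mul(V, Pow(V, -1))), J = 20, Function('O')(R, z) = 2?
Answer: Add(21, Mul(2312, I, Pow(2, Rational(1, 2)))) ≈ Add(21.000, Mul(3269.7, I))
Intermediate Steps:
d = Rational(5, 6) (d = Mul(5, Pow(Add(-5, 11), -1)) = Mul(5, Pow(6, -1)) = Mul(5, Rational(1, 6)) = Rational(5, 6) ≈ 0.83333)
Function('M')(V) = 21 (Function('M')(V) = Add(20, Mul(V, Pow(V, -1))) = Add(20, 1) = 21)
x = 21
Add(x, Mul(Pow(Add(Function('f')(4), -38), 2), Pow(Add(-5, -3), Rational(1, 2)))) = Add(21, Mul(Pow(Add(4, -38), 2), Pow(Add(-5, -3), Rational(1, 2)))) = Add(21, Mul(Pow(-34, 2), Pow(-8, Rational(1, 2)))) = Add(21, Mul(1156, Mul(2, I, Pow(2, Rational(1, 2))))) = Add(21, Mul(2312, I, Pow(2, Rational(1, 2))))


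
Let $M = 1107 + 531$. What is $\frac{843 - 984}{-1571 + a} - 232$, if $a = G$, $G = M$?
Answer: $- \frac{15685}{67} \approx -234.1$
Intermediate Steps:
$M = 1638$
$G = 1638$
$a = 1638$
$\frac{843 - 984}{-1571 + a} - 232 = \frac{843 - 984}{-1571 + 1638} - 232 = - \frac{141}{67} - 232 = - \frac{15685}{67}$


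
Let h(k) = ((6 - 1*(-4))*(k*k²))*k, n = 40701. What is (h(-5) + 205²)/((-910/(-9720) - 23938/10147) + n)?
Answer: 19045229004/16056275893 ≈ 1.1862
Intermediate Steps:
h(k) = 10*k⁴ (h(k) = ((6 + 4)*k³)*k = (10*k³)*k = 10*k⁴)
(h(-5) + 205²)/((-910/(-9720) - 23938/10147) + n) = (10*(-5)⁴ + 205²)/((-910/(-9720) - 23938/10147) + 40701) = (10*625 + 42025)/((-910*(-1/9720) - 23938*1/10147) + 40701) = (6250 + 42025)/((91/972 - 23938/10147) + 40701) = 48275/(-22344359/9862884 + 40701) = 48275/(401406897325/9862884) = 48275*(9862884/401406897325) = 19045229004/16056275893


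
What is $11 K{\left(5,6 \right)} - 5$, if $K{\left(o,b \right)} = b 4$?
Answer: $259$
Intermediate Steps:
$K{\left(o,b \right)} = 4 b$
$11 K{\left(5,6 \right)} - 5 = 11 \cdot 4 \cdot 6 - 5 = 11 \cdot 24 - 5 = 264 - 5 = 259$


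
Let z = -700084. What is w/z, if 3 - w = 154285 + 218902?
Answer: 13328/25003 ≈ 0.53306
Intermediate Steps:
w = -373184 (w = 3 - (154285 + 218902) = 3 - 1*373187 = 3 - 373187 = -373184)
w/z = -373184/(-700084) = -373184*(-1/700084) = 13328/25003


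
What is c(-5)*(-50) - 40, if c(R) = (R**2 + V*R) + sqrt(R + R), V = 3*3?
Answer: 960 - 50*I*sqrt(10) ≈ 960.0 - 158.11*I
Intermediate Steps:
V = 9
c(R) = R**2 + 9*R + sqrt(2)*sqrt(R) (c(R) = (R**2 + 9*R) + sqrt(R + R) = (R**2 + 9*R) + sqrt(2*R) = (R**2 + 9*R) + sqrt(2)*sqrt(R) = R**2 + 9*R + sqrt(2)*sqrt(R))
c(-5)*(-50) - 40 = ((-5)**2 + 9*(-5) + sqrt(2)*sqrt(-5))*(-50) - 40 = (25 - 45 + sqrt(2)*(I*sqrt(5)))*(-50) - 40 = (25 - 45 + I*sqrt(10))*(-50) - 40 = (-20 + I*sqrt(10))*(-50) - 40 = (1000 - 50*I*sqrt(10)) - 40 = 960 - 50*I*sqrt(10)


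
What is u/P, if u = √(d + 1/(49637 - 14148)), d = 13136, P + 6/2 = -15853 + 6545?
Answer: -√16544386408945/330438079 ≈ -0.012309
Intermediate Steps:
P = -9311 (P = -3 + (-15853 + 6545) = -3 - 9308 = -9311)
u = √16544386408945/35489 (u = √(13136 + 1/(49637 - 14148)) = √(13136 + 1/35489) = √(466183505/35489) = √16544386408945/35489 ≈ 114.61)
u/P = (√16544386408945/35489)/(-9311) = (√16544386408945/35489)*(-1/9311) = -√16544386408945/330438079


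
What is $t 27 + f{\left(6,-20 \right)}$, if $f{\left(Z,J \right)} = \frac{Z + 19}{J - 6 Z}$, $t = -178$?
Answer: $- \frac{269161}{56} \approx -4806.4$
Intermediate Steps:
$f{\left(Z,J \right)} = \frac{19 + Z}{J - 6 Z}$
$t 27 + f{\left(6,-20 \right)} = \left(-178\right) 27 + \frac{19 + 6}{-20 - 36} = -4806 + \frac{1}{-20 - 36} \cdot 25 = -4806 + \frac{1}{-56} \cdot 25 = -4806 - \frac{25}{56} = - \frac{269161}{56}$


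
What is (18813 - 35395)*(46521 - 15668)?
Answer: -511604446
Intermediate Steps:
(18813 - 35395)*(46521 - 15668) = -16582*30853 = -511604446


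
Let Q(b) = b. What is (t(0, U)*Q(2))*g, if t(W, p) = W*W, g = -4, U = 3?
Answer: 0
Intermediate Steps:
t(W, p) = W²
(t(0, U)*Q(2))*g = (0²*2)*(-4) = (0*2)*(-4) = 0*(-4) = 0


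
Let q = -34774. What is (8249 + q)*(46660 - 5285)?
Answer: -1097471875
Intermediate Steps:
(8249 + q)*(46660 - 5285) = (8249 - 34774)*(46660 - 5285) = -26525*41375 = -1097471875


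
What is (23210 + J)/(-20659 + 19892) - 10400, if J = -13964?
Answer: -7986046/767 ≈ -10412.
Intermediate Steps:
(23210 + J)/(-20659 + 19892) - 10400 = (23210 - 13964)/(-20659 + 19892) - 10400 = 9246/(-767) - 10400 = 9246*(-1/767) - 10400 = -9246/767 - 10400 = -7986046/767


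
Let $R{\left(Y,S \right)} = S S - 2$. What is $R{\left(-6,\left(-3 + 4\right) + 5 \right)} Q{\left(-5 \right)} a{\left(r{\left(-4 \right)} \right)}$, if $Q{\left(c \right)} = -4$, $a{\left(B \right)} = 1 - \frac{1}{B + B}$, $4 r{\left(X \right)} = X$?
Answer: $-204$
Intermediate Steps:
$r{\left(X \right)} = \frac{X}{4}$
$R{\left(Y,S \right)} = -2 + S^{2}$ ($R{\left(Y,S \right)} = S^{2} - 2 = -2 + S^{2}$)
$a{\left(B \right)} = 1 - \frac{1}{2 B}$
$R{\left(-6,\left(-3 + 4\right) + 5 \right)} Q{\left(-5 \right)} a{\left(r{\left(-4 \right)} \right)} = \left(-2 + \left(\left(-3 + 4\right) + 5\right)^{2}\right) \left(-4\right) \frac{- \frac{1}{2} + \frac{1}{4} \left(-4\right)}{\frac{1}{4} \left(-4\right)} = \left(-2 + \left(1 + 5\right)^{2}\right) \left(-4\right) \frac{- \frac{1}{2} - 1}{-1} = \left(-2 + 6^{2}\right) \left(-4\right) \left(\left(-1\right) \left(- \frac{3}{2}\right)\right) = \left(-2 + 36\right) \left(-4\right) \frac{3}{2} = 34 \left(-4\right) \frac{3}{2} = \left(-136\right) \frac{3}{2} = -204$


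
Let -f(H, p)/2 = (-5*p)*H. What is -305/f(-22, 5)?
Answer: 61/220 ≈ 0.27727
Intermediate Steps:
f(H, p) = 10*H*p (f(H, p) = -2*(-5*p)*H = -(-10)*H*p = 10*H*p)
-305/f(-22, 5) = -305/(10*(-22)*5) = -305/(-1100) = -305*(-1/1100) = 61/220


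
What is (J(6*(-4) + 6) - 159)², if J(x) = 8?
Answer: 22801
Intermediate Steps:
(J(6*(-4) + 6) - 159)² = (8 - 159)² = (-151)² = 22801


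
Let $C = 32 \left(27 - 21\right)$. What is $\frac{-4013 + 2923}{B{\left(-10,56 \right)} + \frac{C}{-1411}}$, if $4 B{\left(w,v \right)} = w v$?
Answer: $\frac{768995}{98866} \approx 7.7782$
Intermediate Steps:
$B{\left(w,v \right)} = \frac{v w}{4}$ ($B{\left(w,v \right)} = \frac{w v}{4} = \frac{v w}{4}$)
$C = 192$ ($C = 32 \cdot 6 = 192$)
$\frac{-4013 + 2923}{B{\left(-10,56 \right)} + \frac{C}{-1411}} = \frac{-4013 + 2923}{\frac{1}{4} \cdot 56 \left(-10\right) + \frac{192}{-1411}} = - \frac{1090}{-140 + 192 \left(- \frac{1}{1411}\right)} = - \frac{1090}{-140 - \frac{192}{1411}} = - \frac{1090}{- \frac{197732}{1411}} = \left(-1090\right) \left(- \frac{1411}{197732}\right) = \frac{768995}{98866}$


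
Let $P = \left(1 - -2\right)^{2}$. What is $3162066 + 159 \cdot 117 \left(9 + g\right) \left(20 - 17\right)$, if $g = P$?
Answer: $4166628$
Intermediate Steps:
$P = 9$ ($P = \left(1 + 2\right)^{2} = 3^{2} = 9$)
$g = 9$
$3162066 + 159 \cdot 117 \left(9 + g\right) \left(20 - 17\right) = 3162066 + 159 \cdot 117 \left(9 + 9\right) \left(20 - 17\right) = 3162066 + 18603 \cdot 18 \cdot 3 = 3162066 + 18603 \cdot 54 = 3162066 + 1004562 = 4166628$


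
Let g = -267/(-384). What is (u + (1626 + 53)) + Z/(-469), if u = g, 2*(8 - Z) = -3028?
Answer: 100640653/60032 ≈ 1676.4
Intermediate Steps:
Z = 1522 (Z = 8 - ½*(-3028) = 8 + 1514 = 1522)
g = 89/128 (g = -267*(-1/384) = 89/128 ≈ 0.69531)
u = 89/128 ≈ 0.69531
(u + (1626 + 53)) + Z/(-469) = (89/128 + (1626 + 53)) + 1522/(-469) = (89/128 + 1679) + 1522*(-1/469) = 215001/128 - 1522/469 = 100640653/60032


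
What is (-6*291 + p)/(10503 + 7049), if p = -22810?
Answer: -6139/4388 ≈ -1.3990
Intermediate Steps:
(-6*291 + p)/(10503 + 7049) = (-6*291 - 22810)/(10503 + 7049) = (-1746 - 22810)/17552 = -24556*1/17552 = -6139/4388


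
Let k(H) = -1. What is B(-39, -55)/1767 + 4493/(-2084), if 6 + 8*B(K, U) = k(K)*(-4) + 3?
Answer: -15877741/7364856 ≈ -2.1559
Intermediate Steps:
B(K, U) = 1/8 (B(K, U) = -3/4 + (-1*(-4) + 3)/8 = -3/4 + (4 + 3)/8 = -3/4 + (1/8)*7 = -3/4 + 7/8 = 1/8)
B(-39, -55)/1767 + 4493/(-2084) = (1/8)/1767 + 4493/(-2084) = (1/8)*(1/1767) + 4493*(-1/2084) = 1/14136 - 4493/2084 = -15877741/7364856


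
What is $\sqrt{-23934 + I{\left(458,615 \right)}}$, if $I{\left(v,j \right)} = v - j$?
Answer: $i \sqrt{24091} \approx 155.21 i$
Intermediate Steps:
$\sqrt{-23934 + I{\left(458,615 \right)}} = \sqrt{-23934 + \left(458 - 615\right)} = \sqrt{-23934 - 157} = \sqrt{-24091} = i \sqrt{24091}$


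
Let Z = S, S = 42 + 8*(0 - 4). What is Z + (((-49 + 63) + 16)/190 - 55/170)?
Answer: 6353/646 ≈ 9.8344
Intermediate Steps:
S = 10 (S = 42 + 8*(-4) = 42 - 32 = 10)
Z = 10
Z + (((-49 + 63) + 16)/190 - 55/170) = 10 + (((-49 + 63) + 16)/190 - 55/170) = 10 + ((14 + 16)*(1/190) - 55*1/170) = 10 + (30*(1/190) - 11/34) = 10 + (3/19 - 11/34) = 10 - 107/646 = 6353/646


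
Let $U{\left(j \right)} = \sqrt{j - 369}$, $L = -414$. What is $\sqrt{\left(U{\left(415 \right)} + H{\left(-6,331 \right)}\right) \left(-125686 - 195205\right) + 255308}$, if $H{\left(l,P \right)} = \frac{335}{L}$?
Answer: $\frac{\sqrt{9807015862 - 6111048204 \sqrt{46}}}{138} \approx 1289.0 i$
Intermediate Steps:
$H{\left(l,P \right)} = - \frac{335}{414}$ ($H{\left(l,P \right)} = \frac{335}{-414} = 335 \left(- \frac{1}{414}\right) = - \frac{335}{414}$)
$U{\left(j \right)} = \sqrt{-369 + j}$
$\sqrt{\left(U{\left(415 \right)} + H{\left(-6,331 \right)}\right) \left(-125686 - 195205\right) + 255308} = \sqrt{\left(\sqrt{-369 + 415} - \frac{335}{414}\right) \left(-125686 - 195205\right) + 255308} = \sqrt{\left(\sqrt{46} - \frac{335}{414}\right) \left(-320891\right) + 255308} = \sqrt{\left(- \frac{335}{414} + \sqrt{46}\right) \left(-320891\right) + 255308} = \sqrt{\left(\frac{107498485}{414} - 320891 \sqrt{46}\right) + 255308} = \sqrt{\frac{213195997}{414} - 320891 \sqrt{46}}$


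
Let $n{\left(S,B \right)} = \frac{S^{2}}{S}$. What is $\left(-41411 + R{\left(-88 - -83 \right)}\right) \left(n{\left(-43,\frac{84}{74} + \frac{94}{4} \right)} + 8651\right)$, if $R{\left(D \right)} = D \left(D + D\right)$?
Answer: $-356035488$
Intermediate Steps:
$R{\left(D \right)} = 2 D^{2}$ ($R{\left(D \right)} = D 2 D = 2 D^{2}$)
$n{\left(S,B \right)} = S$
$\left(-41411 + R{\left(-88 - -83 \right)}\right) \left(n{\left(-43,\frac{84}{74} + \frac{94}{4} \right)} + 8651\right) = \left(-41411 + 2 \left(-88 - -83\right)^{2}\right) \left(-43 + 8651\right) = \left(-41411 + 2 \left(-88 + 83\right)^{2}\right) 8608 = \left(-41411 + 2 \left(-5\right)^{2}\right) 8608 = \left(-41411 + 2 \cdot 25\right) 8608 = \left(-41411 + 50\right) 8608 = \left(-41361\right) 8608 = -356035488$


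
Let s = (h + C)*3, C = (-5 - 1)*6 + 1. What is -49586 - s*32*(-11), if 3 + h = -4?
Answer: -93938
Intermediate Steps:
h = -7 (h = -3 - 4 = -7)
C = -35 (C = -6*6 + 1 = -36 + 1 = -35)
s = -126 (s = (-7 - 35)*3 = -42*3 = -126)
-49586 - s*32*(-11) = -49586 - (-126*32)*(-11) = -49586 - (-4032)*(-11) = -49586 - 1*44352 = -49586 - 44352 = -93938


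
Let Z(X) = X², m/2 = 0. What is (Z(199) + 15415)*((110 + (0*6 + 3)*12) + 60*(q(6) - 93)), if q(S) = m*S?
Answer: -298956944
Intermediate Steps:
m = 0 (m = 2*0 = 0)
q(S) = 0 (q(S) = 0*S = 0)
(Z(199) + 15415)*((110 + (0*6 + 3)*12) + 60*(q(6) - 93)) = (199² + 15415)*((110 + (0*6 + 3)*12) + 60*(0 - 93)) = (39601 + 15415)*((110 + (0 + 3)*12) + 60*(-93)) = 55016*((110 + 3*12) - 5580) = 55016*((110 + 36) - 5580) = 55016*(146 - 5580) = 55016*(-5434) = -298956944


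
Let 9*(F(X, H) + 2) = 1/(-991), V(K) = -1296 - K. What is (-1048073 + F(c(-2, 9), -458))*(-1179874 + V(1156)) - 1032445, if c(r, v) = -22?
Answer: 11052115222736921/8919 ≈ 1.2392e+12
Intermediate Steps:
F(X, H) = -17839/8919 (F(X, H) = -2 + (⅑)/(-991) = -2 + (⅑)*(-1/991) = -2 - 1/8919 = -17839/8919)
(-1048073 + F(c(-2, 9), -458))*(-1179874 + V(1156)) - 1032445 = (-1048073 - 17839/8919)*(-1179874 + (-1296 - 1*1156)) - 1032445 = -9347780926*(-1179874 + (-1296 - 1156))/8919 - 1032445 = -9347780926*(-1179874 - 2452)/8919 - 1032445 = -9347780926/8919*(-1182326) - 1032445 = 11052124431113876/8919 - 1032445 = 11052115222736921/8919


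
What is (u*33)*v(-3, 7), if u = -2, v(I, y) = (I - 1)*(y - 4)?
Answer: 792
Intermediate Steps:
v(I, y) = (-1 + I)*(-4 + y)
(u*33)*v(-3, 7) = (-2*33)*(4 - 1*7 - 4*(-3) - 3*7) = -66*(4 - 7 + 12 - 21) = -66*(-12) = 792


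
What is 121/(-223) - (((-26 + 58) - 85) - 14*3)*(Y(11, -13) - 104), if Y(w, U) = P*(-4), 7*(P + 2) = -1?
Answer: -14152427/1561 ≈ -9066.3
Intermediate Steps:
P = -15/7 (P = -2 + (1/7)*(-1) = -2 - 1/7 = -15/7 ≈ -2.1429)
Y(w, U) = 60/7 (Y(w, U) = -15/7*(-4) = 60/7)
121/(-223) - (((-26 + 58) - 85) - 14*3)*(Y(11, -13) - 104) = 121/(-223) - (((-26 + 58) - 85) - 14*3)*(60/7 - 104) = 121*(-1/223) - ((32 - 85) - 42)*(-668)/7 = -121/223 - (-53 - 42)*(-668)/7 = -121/223 - (-95)*(-668)/7 = -121/223 - 1*63460/7 = -121/223 - 63460/7 = -14152427/1561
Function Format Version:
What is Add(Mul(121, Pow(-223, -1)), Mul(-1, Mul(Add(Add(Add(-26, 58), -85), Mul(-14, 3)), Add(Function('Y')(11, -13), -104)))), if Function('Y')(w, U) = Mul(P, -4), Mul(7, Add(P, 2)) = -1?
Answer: Rational(-14152427, 1561) ≈ -9066.3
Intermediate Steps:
P = Rational(-15, 7) (P = Add(-2, Mul(Rational(1, 7), -1)) = Add(-2, Rational(-1, 7)) = Rational(-15, 7) ≈ -2.1429)
Function('Y')(w, U) = Rational(60, 7) (Function('Y')(w, U) = Mul(Rational(-15, 7), -4) = Rational(60, 7))
Add(Mul(121, Pow(-223, -1)), Mul(-1, Mul(Add(Add(Add(-26, 58), -85), Mul(-14, 3)), Add(Function('Y')(11, -13), -104)))) = Add(Mul(121, Pow(-223, -1)), Mul(-1, Mul(Add(Add(Add(-26, 58), -85), Mul(-14, 3)), Add(Rational(60, 7), -104)))) = Add(Mul(121, Rational(-1, 223)), Mul(-1, Mul(Add(Add(32, -85), -42), Rational(-668, 7)))) = Add(Rational(-121, 223), Mul(-1, Mul(Add(-53, -42), Rational(-668, 7)))) = Add(Rational(-121, 223), Mul(-1, Mul(-95, Rational(-668, 7)))) = Add(Rational(-121, 223), Mul(-1, Rational(63460, 7))) = Add(Rational(-121, 223), Rational(-63460, 7)) = Rational(-14152427, 1561)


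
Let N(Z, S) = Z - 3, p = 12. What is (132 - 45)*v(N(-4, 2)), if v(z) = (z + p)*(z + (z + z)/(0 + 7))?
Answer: -3915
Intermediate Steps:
N(Z, S) = -3 + Z
v(z) = 9*z*(12 + z)/7 (v(z) = (z + 12)*(z + (z + z)/(0 + 7)) = (12 + z)*(z + (2*z)/7) = (12 + z)*(z + (2*z)*(⅐)) = (12 + z)*(z + 2*z/7) = (12 + z)*(9*z/7) = 9*z*(12 + z)/7)
(132 - 45)*v(N(-4, 2)) = (132 - 45)*(9*(-3 - 4)*(12 + (-3 - 4))/7) = 87*((9/7)*(-7)*(12 - 7)) = 87*((9/7)*(-7)*5) = 87*(-45) = -3915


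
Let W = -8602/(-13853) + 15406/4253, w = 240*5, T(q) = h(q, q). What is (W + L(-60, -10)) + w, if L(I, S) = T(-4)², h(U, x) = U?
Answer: 71892843368/58916809 ≈ 1220.2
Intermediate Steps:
T(q) = q
w = 1200
W = 250003624/58916809 (W = -8602*(-1/13853) + 15406*(1/4253) = 8602/13853 + 15406/4253 = 250003624/58916809 ≈ 4.2433)
L(I, S) = 16 (L(I, S) = (-4)² = 16)
(W + L(-60, -10)) + w = (250003624/58916809 + 16) + 1200 = 1192672568/58916809 + 1200 = 71892843368/58916809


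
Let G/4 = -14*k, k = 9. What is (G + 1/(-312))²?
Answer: 24727248001/97344 ≈ 2.5402e+5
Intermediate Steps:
G = -504 (G = 4*(-14*9) = 4*(-126) = -504)
(G + 1/(-312))² = (-504 + 1/(-312))² = (-504 - 1/312)² = (-157249/312)² = 24727248001/97344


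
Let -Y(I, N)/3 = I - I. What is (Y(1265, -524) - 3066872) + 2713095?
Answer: -353777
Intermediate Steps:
Y(I, N) = 0 (Y(I, N) = -3*(I - I) = -3*0 = 0)
(Y(1265, -524) - 3066872) + 2713095 = (0 - 3066872) + 2713095 = -3066872 + 2713095 = -353777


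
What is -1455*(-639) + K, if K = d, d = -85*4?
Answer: 929405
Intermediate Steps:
d = -340
K = -340
-1455*(-639) + K = -1455*(-639) - 340 = 929745 - 340 = 929405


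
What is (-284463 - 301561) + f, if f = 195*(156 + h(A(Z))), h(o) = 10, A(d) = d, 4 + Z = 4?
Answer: -553654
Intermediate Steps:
Z = 0 (Z = -4 + 4 = 0)
f = 32370 (f = 195*(156 + 10) = 195*166 = 32370)
(-284463 - 301561) + f = (-284463 - 301561) + 32370 = -586024 + 32370 = -553654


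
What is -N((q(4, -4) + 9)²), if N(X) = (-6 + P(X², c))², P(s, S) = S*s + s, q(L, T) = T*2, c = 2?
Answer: -9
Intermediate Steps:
q(L, T) = 2*T
P(s, S) = s + S*s
N(X) = (-6 + 3*X²)² (N(X) = (-6 + X²*(1 + 2))² = (-6 + X²*3)² = (-6 + 3*X²)²)
-N((q(4, -4) + 9)²) = -9*(-2 + ((2*(-4) + 9)²)²)² = -9*(-2 + ((-8 + 9)²)²)² = -9*(-2 + (1²)²)² = -9*(-2 + 1²)² = -9*(-2 + 1)² = -9*(-1)² = -9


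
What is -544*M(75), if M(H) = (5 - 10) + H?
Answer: -38080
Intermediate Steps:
M(H) = -5 + H
-544*M(75) = -544*(-5 + 75) = -544*70 = -38080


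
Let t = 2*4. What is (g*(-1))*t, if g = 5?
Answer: -40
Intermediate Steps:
t = 8
(g*(-1))*t = (5*(-1))*8 = -5*8 = -40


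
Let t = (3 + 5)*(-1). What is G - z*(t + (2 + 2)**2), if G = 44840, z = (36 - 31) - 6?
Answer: 44848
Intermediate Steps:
t = -8 (t = 8*(-1) = -8)
z = -1 (z = 5 - 6 = -1)
G - z*(t + (2 + 2)**2) = 44840 - (-1)*(-8 + (2 + 2)**2) = 44840 - (-1)*(-8 + 4**2) = 44840 - (-1)*(-8 + 16) = 44840 - (-1)*8 = 44840 - 1*(-8) = 44840 + 8 = 44848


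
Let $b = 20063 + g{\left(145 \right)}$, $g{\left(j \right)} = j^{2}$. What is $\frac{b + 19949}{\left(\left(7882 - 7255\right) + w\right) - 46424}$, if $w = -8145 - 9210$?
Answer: $- \frac{61037}{63152} \approx -0.96651$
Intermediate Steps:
$w = -17355$
$b = 41088$ ($b = 20063 + 145^{2} = 20063 + 21025 = 41088$)
$\frac{b + 19949}{\left(\left(7882 - 7255\right) + w\right) - 46424} = \frac{41088 + 19949}{\left(\left(7882 - 7255\right) - 17355\right) - 46424} = \frac{61037}{\left(\left(7882 - 7255\right) - 17355\right) - 46424} = \frac{61037}{\left(627 - 17355\right) - 46424} = \frac{61037}{-16728 - 46424} = \frac{61037}{-63152} = 61037 \left(- \frac{1}{63152}\right) = - \frac{61037}{63152}$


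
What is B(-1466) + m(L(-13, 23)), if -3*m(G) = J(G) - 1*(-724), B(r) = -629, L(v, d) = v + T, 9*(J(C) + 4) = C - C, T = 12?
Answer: -869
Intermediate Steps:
J(C) = -4 (J(C) = -4 + (C - C)/9 = -4 + (⅑)*0 = -4 + 0 = -4)
L(v, d) = 12 + v (L(v, d) = v + 12 = 12 + v)
m(G) = -240 (m(G) = -(-4 - 1*(-724))/3 = -(-4 + 724)/3 = -⅓*720 = -240)
B(-1466) + m(L(-13, 23)) = -629 - 240 = -869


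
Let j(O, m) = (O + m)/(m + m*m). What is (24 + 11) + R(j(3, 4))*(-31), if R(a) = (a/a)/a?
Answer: -375/7 ≈ -53.571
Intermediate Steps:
j(O, m) = (O + m)/(m + m²)
R(a) = 1/a
(24 + 11) + R(j(3, 4))*(-31) = (24 + 11) - 31/((3 + 4)/(4*(1 + 4))) = 35 - 31/((¼)*7/5) = 35 - 31/((¼)*(⅕)*7) = 35 - 31/(7/20) = 35 + (20/7)*(-31) = 35 - 620/7 = -375/7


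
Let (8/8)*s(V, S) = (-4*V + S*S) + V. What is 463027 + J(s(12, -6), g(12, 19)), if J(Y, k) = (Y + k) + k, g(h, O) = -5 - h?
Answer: 462993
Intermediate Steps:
s(V, S) = S² - 3*V (s(V, S) = (-4*V + S*S) + V = (-4*V + S²) + V = (S² - 4*V) + V = S² - 3*V)
J(Y, k) = Y + 2*k
463027 + J(s(12, -6), g(12, 19)) = 463027 + (((-6)² - 3*12) + 2*(-5 - 1*12)) = 463027 + ((36 - 36) + 2*(-5 - 12)) = 463027 + (0 + 2*(-17)) = 463027 + (0 - 34) = 463027 - 34 = 462993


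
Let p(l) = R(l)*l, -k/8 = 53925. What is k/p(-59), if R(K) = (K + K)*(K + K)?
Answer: 107850/205379 ≈ 0.52513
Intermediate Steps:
k = -431400 (k = -8*53925 = -431400)
R(K) = 4*K² (R(K) = (2*K)*(2*K) = 4*K²)
p(l) = 4*l³ (p(l) = (4*l²)*l = 4*l³)
k/p(-59) = -431400/(4*(-59)³) = -431400/(4*(-205379)) = -431400/(-821516) = -431400*(-1/821516) = 107850/205379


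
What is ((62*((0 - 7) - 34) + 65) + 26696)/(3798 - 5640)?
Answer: -8073/614 ≈ -13.148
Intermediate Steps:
((62*((0 - 7) - 34) + 65) + 26696)/(3798 - 5640) = ((62*(-7 - 34) + 65) + 26696)/(-1842) = ((62*(-41) + 65) + 26696)*(-1/1842) = ((-2542 + 65) + 26696)*(-1/1842) = (-2477 + 26696)*(-1/1842) = 24219*(-1/1842) = -8073/614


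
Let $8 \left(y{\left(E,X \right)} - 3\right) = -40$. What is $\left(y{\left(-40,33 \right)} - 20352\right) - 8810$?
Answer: $-29164$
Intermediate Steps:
$y{\left(E,X \right)} = -2$ ($y{\left(E,X \right)} = 3 + \frac{1}{8} \left(-40\right) = 3 - 5 = -2$)
$\left(y{\left(-40,33 \right)} - 20352\right) - 8810 = \left(-2 - 20352\right) - 8810 = -20354 - 8810 = -29164$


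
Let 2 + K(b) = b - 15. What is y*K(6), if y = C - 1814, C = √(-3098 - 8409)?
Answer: 19954 - 11*I*√11507 ≈ 19954.0 - 1180.0*I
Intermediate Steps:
C = I*√11507 (C = √(-11507) = I*√11507 ≈ 107.27*I)
y = -1814 + I*√11507 (y = I*√11507 - 1814 = -1814 + I*√11507 ≈ -1814.0 + 107.27*I)
K(b) = -17 + b (K(b) = -2 + (b - 15) = -2 + (-15 + b) = -17 + b)
y*K(6) = (-1814 + I*√11507)*(-17 + 6) = (-1814 + I*√11507)*(-11) = 19954 - 11*I*√11507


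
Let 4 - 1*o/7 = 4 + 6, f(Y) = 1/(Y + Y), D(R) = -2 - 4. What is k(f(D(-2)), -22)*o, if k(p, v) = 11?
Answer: -462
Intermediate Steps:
D(R) = -6
f(Y) = 1/(2*Y)
o = -42 (o = 28 - 7*(4 + 6) = 28 - 7*10 = 28 - 70 = -42)
k(f(D(-2)), -22)*o = 11*(-42) = -462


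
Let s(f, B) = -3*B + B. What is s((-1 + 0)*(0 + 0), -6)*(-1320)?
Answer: -15840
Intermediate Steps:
s(f, B) = -2*B
s((-1 + 0)*(0 + 0), -6)*(-1320) = -2*(-6)*(-1320) = 12*(-1320) = -15840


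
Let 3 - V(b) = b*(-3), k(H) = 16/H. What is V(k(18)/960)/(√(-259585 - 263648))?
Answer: -1081*I*√58137/62787960 ≈ -0.0041512*I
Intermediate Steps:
V(b) = 3 + 3*b (V(b) = 3 - b*(-3) = 3 - (-3)*b = 3 + 3*b)
V(k(18)/960)/(√(-259585 - 263648)) = (3 + 3*((16/18)/960))/(√(-259585 - 263648)) = (3 + 3*((16*(1/18))*(1/960)))/(√(-523233)) = (3 + 3*((8/9)*(1/960)))/((3*I*√58137)) = (3 + 3*(1/1080))*(-I*√58137/174411) = (3 + 1/360)*(-I*√58137/174411) = 1081*(-I*√58137/174411)/360 = -1081*I*√58137/62787960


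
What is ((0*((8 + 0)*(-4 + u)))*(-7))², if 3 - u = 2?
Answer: 0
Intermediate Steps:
u = 1 (u = 3 - 1*2 = 3 - 2 = 1)
((0*((8 + 0)*(-4 + u)))*(-7))² = ((0*((8 + 0)*(-4 + 1)))*(-7))² = ((0*(8*(-3)))*(-7))² = ((0*(-24))*(-7))² = (0*(-7))² = 0² = 0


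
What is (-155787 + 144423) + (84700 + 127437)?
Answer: 200773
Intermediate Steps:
(-155787 + 144423) + (84700 + 127437) = -11364 + 212137 = 200773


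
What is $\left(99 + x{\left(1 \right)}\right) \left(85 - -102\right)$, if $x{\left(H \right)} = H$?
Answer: $18700$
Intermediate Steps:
$\left(99 + x{\left(1 \right)}\right) \left(85 - -102\right) = \left(99 + 1\right) \left(85 - -102\right) = 100 \left(85 + \left(-84 + 186\right)\right) = 100 \left(85 + 102\right) = 100 \cdot 187 = 18700$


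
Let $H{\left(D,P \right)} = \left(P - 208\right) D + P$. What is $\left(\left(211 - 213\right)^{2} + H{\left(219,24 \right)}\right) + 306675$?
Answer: $266407$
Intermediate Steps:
$H{\left(D,P \right)} = P + D \left(-208 + P\right)$ ($H{\left(D,P \right)} = \left(P - 208\right) D + P = \left(-208 + P\right) D + P = D \left(-208 + P\right) + P = P + D \left(-208 + P\right)$)
$\left(\left(211 - 213\right)^{2} + H{\left(219,24 \right)}\right) + 306675 = \left(\left(211 - 213\right)^{2} + \left(24 - 45552 + 219 \cdot 24\right)\right) + 306675 = \left(\left(-2\right)^{2} + \left(24 - 45552 + 5256\right)\right) + 306675 = \left(4 - 40272\right) + 306675 = -40268 + 306675 = 266407$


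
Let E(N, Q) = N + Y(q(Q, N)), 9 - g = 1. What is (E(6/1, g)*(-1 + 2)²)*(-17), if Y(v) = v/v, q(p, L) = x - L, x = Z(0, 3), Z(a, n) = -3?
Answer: -119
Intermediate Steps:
g = 8 (g = 9 - 1*1 = 9 - 1 = 8)
x = -3
q(p, L) = -3 - L
Y(v) = 1
E(N, Q) = 1 + N (E(N, Q) = N + 1 = 1 + N)
(E(6/1, g)*(-1 + 2)²)*(-17) = ((1 + 6/1)*(-1 + 2)²)*(-17) = ((1 + 6*1)*1²)*(-17) = ((1 + 6)*1)*(-17) = (7*1)*(-17) = 7*(-17) = -119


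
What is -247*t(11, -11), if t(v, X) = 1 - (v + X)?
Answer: -247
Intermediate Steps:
t(v, X) = 1 - X - v (t(v, X) = 1 - (X + v) = 1 + (-X - v) = 1 - X - v)
-247*t(11, -11) = -247*(1 - 1*(-11) - 1*11) = -247*(1 + 11 - 11) = -247*1 = -247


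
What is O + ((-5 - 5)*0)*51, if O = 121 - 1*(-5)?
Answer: 126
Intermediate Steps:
O = 126 (O = 121 + 5 = 126)
O + ((-5 - 5)*0)*51 = 126 + ((-5 - 5)*0)*51 = 126 - 10*0*51 = 126 + 0*51 = 126 + 0 = 126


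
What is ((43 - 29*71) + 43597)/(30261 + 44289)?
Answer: 41581/74550 ≈ 0.55776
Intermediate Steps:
((43 - 29*71) + 43597)/(30261 + 44289) = ((43 - 2059) + 43597)/74550 = (-2016 + 43597)*(1/74550) = 41581*(1/74550) = 41581/74550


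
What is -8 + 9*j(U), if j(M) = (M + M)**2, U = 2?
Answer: 136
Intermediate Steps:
j(M) = 4*M**2 (j(M) = (2*M)**2 = 4*M**2)
-8 + 9*j(U) = -8 + 9*(4*2**2) = -8 + 9*(4*4) = -8 + 9*16 = -8 + 144 = 136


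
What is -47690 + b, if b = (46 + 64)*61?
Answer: -40980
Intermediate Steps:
b = 6710 (b = 110*61 = 6710)
-47690 + b = -47690 + 6710 = -40980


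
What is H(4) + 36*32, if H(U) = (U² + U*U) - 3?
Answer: 1181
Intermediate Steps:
H(U) = -3 + 2*U² (H(U) = (U² + U²) - 3 = 2*U² - 3 = -3 + 2*U²)
H(4) + 36*32 = (-3 + 2*4²) + 36*32 = (-3 + 2*16) + 1152 = (-3 + 32) + 1152 = 29 + 1152 = 1181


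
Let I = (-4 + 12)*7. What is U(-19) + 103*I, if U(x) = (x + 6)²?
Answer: 5937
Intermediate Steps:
I = 56 (I = 8*7 = 56)
U(x) = (6 + x)²
U(-19) + 103*I = (6 - 19)² + 103*56 = (-13)² + 5768 = 169 + 5768 = 5937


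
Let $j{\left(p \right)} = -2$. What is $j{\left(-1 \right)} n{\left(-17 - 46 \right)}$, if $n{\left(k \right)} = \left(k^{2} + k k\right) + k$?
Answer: $-15750$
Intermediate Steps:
$n{\left(k \right)} = k + 2 k^{2}$ ($n{\left(k \right)} = \left(k^{2} + k^{2}\right) + k = 2 k^{2} + k = k + 2 k^{2}$)
$j{\left(-1 \right)} n{\left(-17 - 46 \right)} = - 2 \left(-17 - 46\right) \left(1 + 2 \left(-17 - 46\right)\right) = - 2 \left(- 63 \left(1 + 2 \left(-63\right)\right)\right) = - 2 \left(- 63 \left(1 - 126\right)\right) = - 2 \left(\left(-63\right) \left(-125\right)\right) = \left(-2\right) 7875 = -15750$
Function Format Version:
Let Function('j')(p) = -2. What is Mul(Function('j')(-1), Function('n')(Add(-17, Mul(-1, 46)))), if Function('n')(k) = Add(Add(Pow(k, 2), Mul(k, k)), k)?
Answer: -15750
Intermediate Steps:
Function('n')(k) = Add(k, Mul(2, Pow(k, 2))) (Function('n')(k) = Add(Add(Pow(k, 2), Pow(k, 2)), k) = Add(Mul(2, Pow(k, 2)), k) = Add(k, Mul(2, Pow(k, 2))))
Mul(Function('j')(-1), Function('n')(Add(-17, Mul(-1, 46)))) = Mul(-2, Mul(Add(-17, Mul(-1, 46)), Add(1, Mul(2, Add(-17, Mul(-1, 46)))))) = Mul(-2, Mul(Add(-17, -46), Add(1, Mul(2, Add(-17, -46))))) = Mul(-2, Mul(-63, Add(1, Mul(2, -63)))) = Mul(-2, Mul(-63, Add(1, -126))) = Mul(-2, Mul(-63, -125)) = Mul(-2, 7875) = -15750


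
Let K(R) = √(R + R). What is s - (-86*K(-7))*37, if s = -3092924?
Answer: -3092924 + 3182*I*√14 ≈ -3.0929e+6 + 11906.0*I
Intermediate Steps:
K(R) = √2*√R (K(R) = √(2*R) = √2*√R)
s - (-86*K(-7))*37 = -3092924 - (-86*√2*√(-7))*37 = -3092924 - (-86*√2*I*√7)*37 = -3092924 - (-86*I*√14)*37 = -3092924 - (-3182)*I*√14 = -3092924 + 3182*I*√14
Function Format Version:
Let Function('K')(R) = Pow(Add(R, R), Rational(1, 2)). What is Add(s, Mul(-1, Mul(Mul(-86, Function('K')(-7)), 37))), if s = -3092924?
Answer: Add(-3092924, Mul(3182, I, Pow(14, Rational(1, 2)))) ≈ Add(-3.0929e+6, Mul(11906., I))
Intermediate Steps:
Function('K')(R) = Mul(Pow(2, Rational(1, 2)), Pow(R, Rational(1, 2))) (Function('K')(R) = Pow(Mul(2, R), Rational(1, 2)) = Mul(Pow(2, Rational(1, 2)), Pow(R, Rational(1, 2))))
Add(s, Mul(-1, Mul(Mul(-86, Function('K')(-7)), 37))) = Add(-3092924, Mul(-1, Mul(Mul(-86, Mul(Pow(2, Rational(1, 2)), Pow(-7, Rational(1, 2)))), 37))) = Add(-3092924, Mul(-1, Mul(Mul(-86, Mul(Pow(2, Rational(1, 2)), Mul(I, Pow(7, Rational(1, 2))))), 37))) = Add(-3092924, Mul(-1, Mul(Mul(-86, Mul(I, Pow(14, Rational(1, 2)))), 37))) = Add(-3092924, Mul(-1, Mul(Mul(-86, I, Pow(14, Rational(1, 2))), 37))) = Add(-3092924, Mul(-1, Mul(-3182, I, Pow(14, Rational(1, 2))))) = Add(-3092924, Mul(3182, I, Pow(14, Rational(1, 2))))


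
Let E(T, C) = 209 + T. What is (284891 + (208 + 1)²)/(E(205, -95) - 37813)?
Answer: -328572/37399 ≈ -8.7856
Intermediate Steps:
(284891 + (208 + 1)²)/(E(205, -95) - 37813) = (284891 + (208 + 1)²)/((209 + 205) - 37813) = (284891 + 209²)/(414 - 37813) = (284891 + 43681)/(-37399) = 328572*(-1/37399) = -328572/37399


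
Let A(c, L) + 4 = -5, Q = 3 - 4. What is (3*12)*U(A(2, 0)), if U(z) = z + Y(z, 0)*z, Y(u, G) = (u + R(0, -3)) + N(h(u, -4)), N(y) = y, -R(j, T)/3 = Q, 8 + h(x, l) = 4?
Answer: 2916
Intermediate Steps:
Q = -1
A(c, L) = -9 (A(c, L) = -4 - 5 = -9)
h(x, l) = -4 (h(x, l) = -8 + 4 = -4)
R(j, T) = 3 (R(j, T) = -3*(-1) = 3)
Y(u, G) = -1 + u (Y(u, G) = (u + 3) - 4 = (3 + u) - 4 = -1 + u)
U(z) = z + z*(-1 + z) (U(z) = z + (-1 + z)*z = z + z*(-1 + z))
(3*12)*U(A(2, 0)) = (3*12)*(-9)**2 = 36*81 = 2916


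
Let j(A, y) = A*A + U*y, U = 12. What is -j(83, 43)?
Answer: -7405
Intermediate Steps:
j(A, y) = A² + 12*y (j(A, y) = A*A + 12*y = A² + 12*y)
-j(83, 43) = -(83² + 12*43) = -(6889 + 516) = -1*7405 = -7405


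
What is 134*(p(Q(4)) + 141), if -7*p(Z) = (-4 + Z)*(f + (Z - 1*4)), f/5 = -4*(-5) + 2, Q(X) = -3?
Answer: 32696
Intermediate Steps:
f = 110 (f = 5*(-4*(-5) + 2) = 5*(20 + 2) = 5*22 = 110)
p(Z) = -(-4 + Z)*(106 + Z)/7 (p(Z) = -(-4 + Z)*(110 + (Z - 1*4))/7 = -(-4 + Z)*(110 + (Z - 4))/7 = -(-4 + Z)*(110 + (-4 + Z))/7 = -(-4 + Z)*(106 + Z)/7)
134*(p(Q(4)) + 141) = 134*((424/7 - 102/7*(-3) - ⅐*(-3)²) + 141) = 134*((424/7 + 306/7 - ⅐*9) + 141) = 134*((424/7 + 306/7 - 9/7) + 141) = 134*(103 + 141) = 134*244 = 32696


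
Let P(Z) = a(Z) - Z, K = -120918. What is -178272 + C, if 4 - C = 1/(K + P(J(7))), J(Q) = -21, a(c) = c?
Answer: -21555810023/120918 ≈ -1.7827e+5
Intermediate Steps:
P(Z) = 0 (P(Z) = Z - Z = 0)
C = 483673/120918 (C = 4 - 1/(-120918 + 0) = 4 - 1/(-120918) = 4 - 1*(-1/120918) = 4 + 1/120918 = 483673/120918 ≈ 4.0000)
-178272 + C = -178272 + 483673/120918 = -21555810023/120918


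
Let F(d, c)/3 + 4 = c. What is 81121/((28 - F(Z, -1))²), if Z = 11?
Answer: 81121/1849 ≈ 43.873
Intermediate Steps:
F(d, c) = -12 + 3*c
81121/((28 - F(Z, -1))²) = 81121/((28 - (-12 + 3*(-1)))²) = 81121/((28 - (-12 - 3))²) = 81121/((28 - 1*(-15))²) = 81121/((28 + 15)²) = 81121/(43²) = 81121/1849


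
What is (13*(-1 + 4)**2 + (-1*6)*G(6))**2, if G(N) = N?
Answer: 6561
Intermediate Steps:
(13*(-1 + 4)**2 + (-1*6)*G(6))**2 = (13*(-1 + 4)**2 - 1*6*6)**2 = (13*3**2 - 6*6)**2 = (13*9 - 36)**2 = (117 - 36)**2 = 81**2 = 6561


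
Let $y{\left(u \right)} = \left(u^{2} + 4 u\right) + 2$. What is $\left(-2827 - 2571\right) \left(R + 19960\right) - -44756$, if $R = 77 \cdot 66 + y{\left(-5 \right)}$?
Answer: $-135169746$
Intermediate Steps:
$y{\left(u \right)} = 2 + u^{2} + 4 u$
$R = 5089$ ($R = 77 \cdot 66 + \left(2 + \left(-5\right)^{2} + 4 \left(-5\right)\right) = 5082 + \left(2 + 25 - 20\right) = 5082 + 7 = 5089$)
$\left(-2827 - 2571\right) \left(R + 19960\right) - -44756 = \left(-2827 - 2571\right) \left(5089 + 19960\right) - -44756 = \left(-5398\right) 25049 + 44756 = -135214502 + 44756 = -135169746$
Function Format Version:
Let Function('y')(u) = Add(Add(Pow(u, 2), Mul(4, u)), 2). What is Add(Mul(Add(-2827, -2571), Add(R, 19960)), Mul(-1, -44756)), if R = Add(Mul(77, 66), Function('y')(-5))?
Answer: -135169746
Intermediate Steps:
Function('y')(u) = Add(2, Pow(u, 2), Mul(4, u))
R = 5089 (R = Add(Mul(77, 66), Add(2, Pow(-5, 2), Mul(4, -5))) = Add(5082, Add(2, 25, -20)) = Add(5082, 7) = 5089)
Add(Mul(Add(-2827, -2571), Add(R, 19960)), Mul(-1, -44756)) = Add(Mul(Add(-2827, -2571), Add(5089, 19960)), Mul(-1, -44756)) = Add(Mul(-5398, 25049), 44756) = Add(-135214502, 44756) = -135169746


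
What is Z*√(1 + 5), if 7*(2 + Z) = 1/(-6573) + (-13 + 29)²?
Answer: 1590665*√6/46011 ≈ 84.682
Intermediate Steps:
Z = 1590665/46011 (Z = -2 + (1/(-6573) + (-13 + 29)²)/7 = -2 + (-1/6573 + 16²)/7 = -2 + (-1/6573 + 256)/7 = -2 + (⅐)*(1682687/6573) = -2 + 1682687/46011 = 1590665/46011 ≈ 34.571)
Z*√(1 + 5) = 1590665*√(1 + 5)/46011 = 1590665*√6/46011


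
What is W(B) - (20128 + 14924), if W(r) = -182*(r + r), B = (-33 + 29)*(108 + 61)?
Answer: 211012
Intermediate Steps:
B = -676 (B = -4*169 = -676)
W(r) = -364*r
W(B) - (20128 + 14924) = -364*(-676) - (20128 + 14924) = 246064 - 1*35052 = 246064 - 35052 = 211012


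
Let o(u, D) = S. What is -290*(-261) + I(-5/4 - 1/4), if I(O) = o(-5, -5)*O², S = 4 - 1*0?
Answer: 75699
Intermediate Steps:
S = 4 (S = 4 + 0 = 4)
o(u, D) = 4
I(O) = 4*O²
-290*(-261) + I(-5/4 - 1/4) = -290*(-261) + 4*(-5/4 - 1/4)² = 75690 + 4*(-5*¼ - 1*¼)² = 75690 + 4*(-5/4 - ¼)² = 75690 + 4*(-3/2)² = 75690 + 4*(9/4) = 75690 + 9 = 75699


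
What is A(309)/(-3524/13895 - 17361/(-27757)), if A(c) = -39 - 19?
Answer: -22369643870/143415427 ≈ -155.98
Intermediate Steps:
A(c) = -58
A(309)/(-3524/13895 - 17361/(-27757)) = -58/(-3524/13895 - 17361/(-27757)) = -58/(-3524*1/13895 - 17361*(-1/27757)) = -58/(-3524/13895 + 17361/27757) = -58/143415427/385683515 = -58*385683515/143415427 = -22369643870/143415427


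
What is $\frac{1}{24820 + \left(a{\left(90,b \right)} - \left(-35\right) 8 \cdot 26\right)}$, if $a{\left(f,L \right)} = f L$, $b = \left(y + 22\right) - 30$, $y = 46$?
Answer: $\frac{1}{35520} \approx 2.8153 \cdot 10^{-5}$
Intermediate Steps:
$b = 38$ ($b = \left(46 + 22\right) - 30 = 68 - 30 = 38$)
$a{\left(f,L \right)} = L f$
$\frac{1}{24820 + \left(a{\left(90,b \right)} - \left(-35\right) 8 \cdot 26\right)} = \frac{1}{24820 - \left(-3420 + \left(-35\right) 8 \cdot 26\right)} = \frac{1}{24820 - \left(-3420 - 7280\right)} = \frac{1}{24820 + \left(3420 - -7280\right)} = \frac{1}{24820 + \left(3420 + 7280\right)} = \frac{1}{24820 + 10700} = \frac{1}{35520}$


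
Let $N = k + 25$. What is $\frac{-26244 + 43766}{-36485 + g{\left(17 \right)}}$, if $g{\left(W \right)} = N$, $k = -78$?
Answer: $- \frac{8761}{18269} \approx -0.47956$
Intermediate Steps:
$N = -53$ ($N = -78 + 25 = -53$)
$g{\left(W \right)} = -53$
$\frac{-26244 + 43766}{-36485 + g{\left(17 \right)}} = \frac{-26244 + 43766}{-36485 - 53} = \frac{17522}{-36538} = 17522 \left(- \frac{1}{36538}\right) = - \frac{8761}{18269}$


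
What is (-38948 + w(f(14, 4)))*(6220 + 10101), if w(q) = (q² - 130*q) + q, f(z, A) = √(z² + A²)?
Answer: -632210256 - 4210818*√53 ≈ -6.6287e+8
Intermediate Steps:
f(z, A) = √(A² + z²)
w(q) = q² - 129*q
(-38948 + w(f(14, 4)))*(6220 + 10101) = (-38948 + √(4² + 14²)*(-129 + √(4² + 14²)))*(6220 + 10101) = (-38948 + √(16 + 196)*(-129 + √(16 + 196)))*16321 = (-38948 + √212*(-129 + √212))*16321 = (-38948 + (2*√53)*(-129 + 2*√53))*16321 = (-38948 + 2*√53*(-129 + 2*√53))*16321 = -635670308 + 32642*√53*(-129 + 2*√53)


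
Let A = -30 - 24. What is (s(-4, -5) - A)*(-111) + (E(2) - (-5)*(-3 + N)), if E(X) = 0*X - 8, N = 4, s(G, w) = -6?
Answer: -5331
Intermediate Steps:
E(X) = -8 (E(X) = 0 - 8 = -8)
A = -54
(s(-4, -5) - A)*(-111) + (E(2) - (-5)*(-3 + N)) = (-6 - 1*(-54))*(-111) + (-8 - (-5)*(-3 + 4)) = (-6 + 54)*(-111) + (-8 - (-5)) = 48*(-111) + (-8 - 1*(-5)) = -5328 + (-8 + 5) = -5328 - 3 = -5331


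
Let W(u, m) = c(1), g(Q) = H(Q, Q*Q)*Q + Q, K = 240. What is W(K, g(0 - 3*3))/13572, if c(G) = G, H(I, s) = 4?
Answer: 1/13572 ≈ 7.3681e-5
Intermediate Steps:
g(Q) = 5*Q (g(Q) = 4*Q + Q = 5*Q)
W(u, m) = 1
W(K, g(0 - 3*3))/13572 = 1/13572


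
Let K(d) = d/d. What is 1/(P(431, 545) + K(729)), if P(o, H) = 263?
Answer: 1/264 ≈ 0.0037879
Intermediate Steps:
K(d) = 1
1/(P(431, 545) + K(729)) = 1/(263 + 1) = 1/264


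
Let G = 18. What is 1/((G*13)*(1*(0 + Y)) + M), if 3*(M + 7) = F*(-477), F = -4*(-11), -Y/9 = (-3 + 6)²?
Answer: -1/25957 ≈ -3.8525e-5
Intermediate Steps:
Y = -81 (Y = -9*(-3 + 6)² = -9*3² = -9*9 = -81)
F = 44
M = -7003 (M = -7 + (44*(-477))/3 = -7 + (⅓)*(-20988) = -7 - 6996 = -7003)
1/((G*13)*(1*(0 + Y)) + M) = 1/((18*13)*(1*(0 - 81)) - 7003) = 1/(234*(1*(-81)) - 7003) = 1/(234*(-81) - 7003) = 1/(-18954 - 7003) = 1/(-25957) = -1/25957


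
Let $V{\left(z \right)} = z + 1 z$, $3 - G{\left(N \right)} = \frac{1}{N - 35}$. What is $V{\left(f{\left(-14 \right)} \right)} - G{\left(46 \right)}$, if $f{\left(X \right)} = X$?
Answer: $- \frac{340}{11} \approx -30.909$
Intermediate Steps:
$G{\left(N \right)} = 3 - \frac{1}{-35 + N}$ ($G{\left(N \right)} = 3 - \frac{1}{N - 35} = 3 - \frac{1}{-35 + N}$)
$V{\left(z \right)} = 2 z$ ($V{\left(z \right)} = z + z = 2 z$)
$V{\left(f{\left(-14 \right)} \right)} - G{\left(46 \right)} = 2 \left(-14\right) - \frac{-106 + 3 \cdot 46}{-35 + 46} = -28 - \frac{-106 + 138}{11} = -28 - \frac{1}{11} \cdot 32 = -28 - \frac{32}{11} = - \frac{340}{11}$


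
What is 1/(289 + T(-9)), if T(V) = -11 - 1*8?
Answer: 1/270 ≈ 0.0037037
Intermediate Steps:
T(V) = -19 (T(V) = -11 - 8 = -19)
1/(289 + T(-9)) = 1/(289 - 19) = 1/270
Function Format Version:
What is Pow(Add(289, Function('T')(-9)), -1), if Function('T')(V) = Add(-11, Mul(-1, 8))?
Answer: Rational(1, 270) ≈ 0.0037037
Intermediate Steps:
Function('T')(V) = -19 (Function('T')(V) = Add(-11, -8) = -19)
Pow(Add(289, Function('T')(-9)), -1) = Pow(Add(289, -19), -1) = Pow(270, -1) = Rational(1, 270)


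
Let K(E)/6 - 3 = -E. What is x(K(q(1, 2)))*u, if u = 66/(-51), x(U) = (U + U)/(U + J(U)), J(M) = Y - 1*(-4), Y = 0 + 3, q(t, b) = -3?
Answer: -1584/731 ≈ -2.1669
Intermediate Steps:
Y = 3
K(E) = 18 - 6*E (K(E) = 18 + 6*(-E) = 18 - 6*E)
J(M) = 7 (J(M) = 3 - 1*(-4) = 3 + 4 = 7)
x(U) = 2*U/(7 + U) (x(U) = (U + U)/(U + 7) = (2*U)/(7 + U) = 2*U/(7 + U))
u = -22/17 (u = 66*(-1/51) = -22/17 ≈ -1.2941)
x(K(q(1, 2)))*u = (2*(18 - 6*(-3))/(7 + (18 - 6*(-3))))*(-22/17) = (2*(18 + 18)/(7 + (18 + 18)))*(-22/17) = (2*36/(7 + 36))*(-22/17) = (2*36/43)*(-22/17) = (2*36*(1/43))*(-22/17) = (72/43)*(-22/17) = -1584/731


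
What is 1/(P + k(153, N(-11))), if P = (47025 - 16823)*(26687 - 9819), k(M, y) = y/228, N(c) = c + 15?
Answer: 57/29038498153 ≈ 1.9629e-9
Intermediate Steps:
N(c) = 15 + c
k(M, y) = y/228 (k(M, y) = y*(1/228) = y/228)
P = 509447336 (P = 30202*16868 = 509447336)
1/(P + k(153, N(-11))) = 1/(509447336 + (15 - 11)/228) = 1/(509447336 + (1/228)*4) = 1/(509447336 + 1/57) = 1/(29038498153/57) = 57/29038498153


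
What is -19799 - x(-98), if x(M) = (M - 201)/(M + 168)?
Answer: -1385631/70 ≈ -19795.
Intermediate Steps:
x(M) = (-201 + M)/(168 + M)
-19799 - x(-98) = -19799 - (-201 - 98)/(168 - 98) = -19799 - (-299)/70 = -19799 - 1*(-299/70) = -19799 + 299/70 = -1385631/70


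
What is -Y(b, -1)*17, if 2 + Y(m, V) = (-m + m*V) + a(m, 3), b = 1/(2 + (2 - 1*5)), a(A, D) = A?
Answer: 17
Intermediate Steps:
b = -1 (b = 1/(2 + (2 - 5)) = 1/(2 - 3) = 1/(-1) = -1)
Y(m, V) = -2 + V*m (Y(m, V) = -2 + ((-m + m*V) + m) = -2 + ((-m + V*m) + m) = -2 + V*m)
-Y(b, -1)*17 = -(-2 - 1*(-1))*17 = -(-2 + 1)*17 = -1*(-1)*17 = 1*17 = 17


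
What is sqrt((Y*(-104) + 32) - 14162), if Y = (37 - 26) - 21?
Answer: I*sqrt(13090) ≈ 114.41*I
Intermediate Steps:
Y = -10 (Y = 11 - 21 = -10)
sqrt((Y*(-104) + 32) - 14162) = sqrt((-10*(-104) + 32) - 14162) = sqrt((1040 + 32) - 14162) = sqrt(1072 - 14162) = sqrt(-13090) = I*sqrt(13090)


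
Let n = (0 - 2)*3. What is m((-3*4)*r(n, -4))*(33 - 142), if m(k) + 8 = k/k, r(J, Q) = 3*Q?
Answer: 763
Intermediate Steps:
n = -6 (n = -2*3 = -6)
m(k) = -7 (m(k) = -8 + k/k = -8 + 1 = -7)
m((-3*4)*r(n, -4))*(33 - 142) = -7*(33 - 142) = -7*(-109) = 763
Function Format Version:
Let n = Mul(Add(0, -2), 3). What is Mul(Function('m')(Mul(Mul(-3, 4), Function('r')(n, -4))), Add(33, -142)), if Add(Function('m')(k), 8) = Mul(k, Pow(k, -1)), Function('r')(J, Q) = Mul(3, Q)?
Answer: 763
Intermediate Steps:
n = -6 (n = Mul(-2, 3) = -6)
Function('m')(k) = -7 (Function('m')(k) = Add(-8, Mul(k, Pow(k, -1))) = Add(-8, 1) = -7)
Mul(Function('m')(Mul(Mul(-3, 4), Function('r')(n, -4))), Add(33, -142)) = Mul(-7, Add(33, -142)) = Mul(-7, -109) = 763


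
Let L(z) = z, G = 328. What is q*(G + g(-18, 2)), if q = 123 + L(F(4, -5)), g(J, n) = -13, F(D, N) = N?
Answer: 37170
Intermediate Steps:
q = 118 (q = 123 - 5 = 118)
q*(G + g(-18, 2)) = 118*(328 - 13) = 118*315 = 37170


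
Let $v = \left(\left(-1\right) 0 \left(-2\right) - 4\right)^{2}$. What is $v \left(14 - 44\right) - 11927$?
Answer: $-12407$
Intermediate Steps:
$v = 16$ ($v = \left(0 \left(-2\right) - 4\right)^{2} = \left(0 - 4\right)^{2} = \left(-4\right)^{2} = 16$)
$v \left(14 - 44\right) - 11927 = 16 \left(14 - 44\right) - 11927 = 16 \left(-30\right) - 11927 = -480 - 11927 = -12407$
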